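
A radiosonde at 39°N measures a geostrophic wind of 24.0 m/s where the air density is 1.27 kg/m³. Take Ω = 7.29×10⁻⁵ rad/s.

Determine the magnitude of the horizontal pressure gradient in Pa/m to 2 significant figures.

2.8×10⁻³ Pa/m

Coriolis parameter at 39°N:
f = 2Ω sin φ = 2 × 7.29×10⁻⁵ × sin 39° = 9.18×10⁻⁵ s⁻¹
Geostrophic balance rearranged: |∂P/∂n| = f ρ V_g
|∂P/∂n| = 9.18×10⁻⁵ × 1.27 × 24.0 = 2.80×10⁻³ Pa/m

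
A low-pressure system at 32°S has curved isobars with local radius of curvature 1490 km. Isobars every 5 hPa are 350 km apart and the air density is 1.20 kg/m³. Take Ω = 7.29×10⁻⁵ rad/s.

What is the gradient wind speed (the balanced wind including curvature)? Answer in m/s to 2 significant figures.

Coriolis parameter at 32°S:
f = 2Ω sin φ = 2 × 7.29×10⁻⁵ × sin 32° = 7.73×10⁻⁵ s⁻¹
Pressure gradient: |∂P/∂n| = 500 Pa / 350000 m = 1.43×10⁻³ Pa/m
Geostrophic speed: V_g = |∂P/∂n|/(fρ) = 1.43×10⁻³/(7.73×10⁻⁵ × 1.20) = 15.4 m/s
Around a low, centrifugal force acts outward with Coriolis, so pressure-gradient force balances both:
(1/ρ)|∂P/∂n| = fV + V²/R  →  V² + fR·V − fR·V_g = 0
With fR = 7.73×10⁻⁵ × 1490×10³ m = 115 m/s:
V = [−fR + √((fR)² + 4 fR V_g)]/2 = [−115 + √(115² + 4×115×15.4)]/2 = 13.8 m/s
Subgeostrophic (V < V_g = 15.4 m/s), as expected around a low.

14 m/s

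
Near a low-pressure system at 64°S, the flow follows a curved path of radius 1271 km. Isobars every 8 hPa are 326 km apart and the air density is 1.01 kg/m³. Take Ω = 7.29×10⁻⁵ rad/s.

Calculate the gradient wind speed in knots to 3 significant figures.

Coriolis parameter at 64°S:
f = 2Ω sin φ = 2 × 7.29×10⁻⁵ × sin 64° = 1.31×10⁻⁴ s⁻¹
Pressure gradient: |∂P/∂n| = 800 Pa / 326000 m = 2.45×10⁻³ Pa/m
Geostrophic speed: V_g = |∂P/∂n|/(fρ) = 2.45×10⁻³/(1.31×10⁻⁴ × 1.01) = 18.5 m/s
Around a low, centrifugal force acts outward with Coriolis, so pressure-gradient force balances both:
(1/ρ)|∂P/∂n| = fV + V²/R  →  V² + fR·V − fR·V_g = 0
With fR = 1.31×10⁻⁴ × 1271×10³ m = 167 m/s:
V = [−fR + √((fR)² + 4 fR V_g)]/2 = [−167 + √(167² + 4×167×18.5)]/2 = 16.8 m/s
Subgeostrophic (V < V_g = 18.5 m/s), as expected around a low.
Converting: 16.8 m/s × 1.944 = 32.7 knots

32.7 knots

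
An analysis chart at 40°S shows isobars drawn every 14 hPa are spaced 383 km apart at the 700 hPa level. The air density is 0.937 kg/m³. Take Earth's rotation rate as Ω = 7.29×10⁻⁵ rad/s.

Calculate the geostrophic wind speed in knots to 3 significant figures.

80.9 knots

Coriolis parameter at 40°S:
f = 2Ω sin φ = 2 × 7.29×10⁻⁵ × sin 40° = 9.37×10⁻⁵ s⁻¹
Pressure gradient: |∂P/∂n| = 1400 Pa / 383000 m = 3.66×10⁻³ Pa/m
Geostrophic balance (pressure-gradient force = Coriolis force):
V_g = (1/(fρ)) |∂P/∂n| = 3.66×10⁻³ / (9.37×10⁻⁵ × 0.937) = 41.6 m/s
Converting: 41.6 m/s × 1.944 = 80.9 knots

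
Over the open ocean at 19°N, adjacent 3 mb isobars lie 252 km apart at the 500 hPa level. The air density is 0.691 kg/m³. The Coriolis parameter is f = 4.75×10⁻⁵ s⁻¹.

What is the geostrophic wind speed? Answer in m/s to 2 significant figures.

36 m/s

Pressure gradient: |∂P/∂n| = 300 Pa / 252000 m = 1.19×10⁻³ Pa/m
Geostrophic balance (pressure-gradient force = Coriolis force):
V_g = (1/(fρ)) |∂P/∂n| = 1.19×10⁻³ / (4.75×10⁻⁵ × 0.691) = 36.3 m/s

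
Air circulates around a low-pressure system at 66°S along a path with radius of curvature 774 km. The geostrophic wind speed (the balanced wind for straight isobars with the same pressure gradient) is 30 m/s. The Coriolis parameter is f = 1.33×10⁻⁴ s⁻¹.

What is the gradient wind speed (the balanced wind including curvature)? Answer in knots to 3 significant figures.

47.2 knots

Around a low, centrifugal force acts outward with Coriolis, so pressure-gradient force balances both:
(1/ρ)|∂P/∂n| = fV + V²/R  →  V² + fR·V − fR·V_g = 0
With fR = 1.33×10⁻⁴ × 774×10³ m = 103 m/s:
V = [−fR + √((fR)² + 4 fR V_g)]/2 = [−103 + √(103² + 4×103×30)]/2 = 24.3 m/s
Subgeostrophic (V < V_g = 30 m/s), as expected around a low.
Converting: 24.3 m/s × 1.944 = 47.2 knots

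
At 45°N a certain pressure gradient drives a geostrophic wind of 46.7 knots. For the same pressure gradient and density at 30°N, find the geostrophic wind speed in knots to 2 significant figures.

66 knots

With the same pressure gradient and density, V_g ∝ 1/f ∝ 1/sin φ.
V₂ = V₁ · sin φ₁ / sin φ₂ = 46.7 × sin 45° / sin 30°
V₂ = 46.7 × 0.7071/0.5000 = 66 knots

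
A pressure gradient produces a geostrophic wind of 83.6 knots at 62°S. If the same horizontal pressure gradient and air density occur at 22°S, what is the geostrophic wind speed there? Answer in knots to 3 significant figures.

With the same pressure gradient and density, V_g ∝ 1/f ∝ 1/sin φ.
V₂ = V₁ · sin φ₁ / sin φ₂ = 83.6 × sin 62° / sin 22°
V₂ = 83.6 × 0.8829/0.3746 = 197 knots

197 knots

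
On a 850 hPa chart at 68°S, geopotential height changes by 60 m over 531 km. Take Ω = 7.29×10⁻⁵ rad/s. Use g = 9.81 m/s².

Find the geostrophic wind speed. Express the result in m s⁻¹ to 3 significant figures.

8.20 m s⁻¹

Coriolis parameter at 68°S:
f = 2Ω sin φ = 2 × 7.29×10⁻⁵ × sin 68° = 1.35×10⁻⁴ s⁻¹
Height gradient: |∂Z/∂n| = 60 m / 531000 m = 1.13×10⁻⁴
On a pressure surface, geostrophic balance gives V_g = (g/f)|∂Z/∂n|:
V_g = 9.81 × 1.13×10⁻⁴ / 1.35×10⁻⁴ = 8.20 m/s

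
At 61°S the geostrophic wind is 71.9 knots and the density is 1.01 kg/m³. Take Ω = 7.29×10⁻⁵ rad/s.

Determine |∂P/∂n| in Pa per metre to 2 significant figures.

4.8×10⁻³ Pa/m

Coriolis parameter at 61°S:
f = 2Ω sin φ = 2 × 7.29×10⁻⁵ × sin 61° = 1.28×10⁻⁴ s⁻¹
Wind speed in SI: 71.9 knots = 37.0 m/s
Geostrophic balance rearranged: |∂P/∂n| = f ρ V_g
|∂P/∂n| = 1.28×10⁻⁴ × 1.01 × 37.0 = 4.76×10⁻³ Pa/m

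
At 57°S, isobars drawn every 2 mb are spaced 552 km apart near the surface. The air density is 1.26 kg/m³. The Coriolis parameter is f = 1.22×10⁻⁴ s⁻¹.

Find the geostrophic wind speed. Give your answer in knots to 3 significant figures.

4.58 knots

Pressure gradient: |∂P/∂n| = 200 Pa / 552000 m = 3.62×10⁻⁴ Pa/m
Geostrophic balance (pressure-gradient force = Coriolis force):
V_g = (1/(fρ)) |∂P/∂n| = 3.62×10⁻⁴ / (1.22×10⁻⁴ × 1.26) = 2.36 m/s
Converting: 2.36 m/s × 1.944 = 4.58 knots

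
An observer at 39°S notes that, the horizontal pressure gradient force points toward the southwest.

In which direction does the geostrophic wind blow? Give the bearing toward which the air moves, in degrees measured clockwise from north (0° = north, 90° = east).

The pressure-gradient force points toward the southwest (bearing 225°).
Geostrophic balance: in the Southern Hemisphere the Coriolis force deflects motion to the left, so the geostrophic wind blows 90° to the left of the pressure-gradient force (low pressure on the right).
Rotating 225° by 90° counterclockwise gives 135° — the wind blows toward the southeast.

135°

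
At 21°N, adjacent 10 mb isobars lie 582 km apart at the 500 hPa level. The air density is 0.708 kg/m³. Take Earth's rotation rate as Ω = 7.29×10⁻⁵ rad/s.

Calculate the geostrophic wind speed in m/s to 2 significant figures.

46 m/s

Coriolis parameter at 21°N:
f = 2Ω sin φ = 2 × 7.29×10⁻⁵ × sin 21° = 5.23×10⁻⁵ s⁻¹
Pressure gradient: |∂P/∂n| = 1000 Pa / 582000 m = 1.72×10⁻³ Pa/m
Geostrophic balance (pressure-gradient force = Coriolis force):
V_g = (1/(fρ)) |∂P/∂n| = 1.72×10⁻³ / (5.23×10⁻⁵ × 0.708) = 46.4 m/s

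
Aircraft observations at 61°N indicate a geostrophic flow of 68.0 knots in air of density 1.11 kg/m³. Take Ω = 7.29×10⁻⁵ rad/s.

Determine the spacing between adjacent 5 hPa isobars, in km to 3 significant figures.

101 km

Coriolis parameter at 61°N:
f = 2Ω sin φ = 2 × 7.29×10⁻⁵ × sin 61° = 1.28×10⁻⁴ s⁻¹
Wind speed in SI: 68.0 knots = 35.0 m/s
Geostrophic balance rearranged: |∂P/∂n| = f ρ V_g
|∂P/∂n| = 1.28×10⁻⁴ × 1.11 × 35.0 = 4.95×10⁻³ Pa/m
Isobar spacing: Δn = ΔP/|∂P/∂n| = 500 Pa / 4.95×10⁻³ Pa/m = 100977 m ≈ 101 km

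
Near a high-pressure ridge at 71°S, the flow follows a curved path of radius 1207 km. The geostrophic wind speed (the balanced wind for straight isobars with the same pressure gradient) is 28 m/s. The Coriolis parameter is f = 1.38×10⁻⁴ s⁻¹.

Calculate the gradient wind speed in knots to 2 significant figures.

69 knots

Around a high, pressure-gradient force acts outward with centrifugal, so Coriolis balances both:
fV = (1/ρ)|∂P/∂n| + V²/R  →  V² − fR·V + fR·V_g = 0
With fR = 1.38×10⁻⁴ × 1207×10³ m = 167 m/s:
V = [fR − √((fR)² − 4 fR V_g)]/2 = [167 − √(167² − 4×167×28)]/2 = 35.6 m/s
Supergeostrophic (V > V_g = 28 m/s), as expected around a high.
Converting: 35.6 m/s × 1.944 = 69 knots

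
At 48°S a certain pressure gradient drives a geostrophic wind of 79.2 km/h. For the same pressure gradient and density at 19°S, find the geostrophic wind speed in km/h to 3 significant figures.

181 km/h

With the same pressure gradient and density, V_g ∝ 1/f ∝ 1/sin φ.
V₂ = V₁ · sin φ₁ / sin φ₂ = 79.2 × sin 48° / sin 19°
V₂ = 79.2 × 0.7431/0.3256 = 181 km/h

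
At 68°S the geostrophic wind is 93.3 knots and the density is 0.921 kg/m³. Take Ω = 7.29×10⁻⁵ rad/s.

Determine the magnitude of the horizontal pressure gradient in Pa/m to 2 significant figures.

Coriolis parameter at 68°S:
f = 2Ω sin φ = 2 × 7.29×10⁻⁵ × sin 68° = 1.35×10⁻⁴ s⁻¹
Wind speed in SI: 93.3 knots = 48.0 m/s
Geostrophic balance rearranged: |∂P/∂n| = f ρ V_g
|∂P/∂n| = 1.35×10⁻⁴ × 0.921 × 48.0 = 5.98×10⁻³ Pa/m

6.0×10⁻³ Pa/m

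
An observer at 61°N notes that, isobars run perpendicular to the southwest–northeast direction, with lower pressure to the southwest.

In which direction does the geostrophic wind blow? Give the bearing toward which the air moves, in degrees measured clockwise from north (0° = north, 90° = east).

315°

The pressure-gradient force points toward the southwest (bearing 225°).
Geostrophic balance: in the Northern Hemisphere the Coriolis force deflects motion to the right, so the geostrophic wind blows 90° to the right of the pressure-gradient force (low pressure on the left).
Rotating 225° by 90° clockwise gives 315° — the wind blows toward the northwest.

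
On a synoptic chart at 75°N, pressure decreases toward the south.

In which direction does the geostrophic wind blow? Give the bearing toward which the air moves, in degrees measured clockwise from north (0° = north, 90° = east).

270°

The pressure-gradient force points toward the south (bearing 180°).
Geostrophic balance: in the Northern Hemisphere the Coriolis force deflects motion to the right, so the geostrophic wind blows 90° to the right of the pressure-gradient force (low pressure on the left).
Rotating 180° by 90° clockwise gives 270° — the wind blows toward the west.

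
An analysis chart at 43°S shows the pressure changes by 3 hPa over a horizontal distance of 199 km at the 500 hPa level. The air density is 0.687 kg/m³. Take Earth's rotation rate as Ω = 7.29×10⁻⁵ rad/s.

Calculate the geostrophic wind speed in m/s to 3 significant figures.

22.1 m/s

Coriolis parameter at 43°S:
f = 2Ω sin φ = 2 × 7.29×10⁻⁵ × sin 43° = 9.94×10⁻⁵ s⁻¹
Pressure gradient: |∂P/∂n| = 300 Pa / 199000 m = 1.51×10⁻³ Pa/m
Geostrophic balance (pressure-gradient force = Coriolis force):
V_g = (1/(fρ)) |∂P/∂n| = 1.51×10⁻³ / (9.94×10⁻⁵ × 0.687) = 22.1 m/s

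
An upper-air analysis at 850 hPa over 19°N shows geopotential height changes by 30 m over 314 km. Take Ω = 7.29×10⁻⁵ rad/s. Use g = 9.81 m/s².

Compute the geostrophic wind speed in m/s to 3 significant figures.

19.7 m/s

Coriolis parameter at 19°N:
f = 2Ω sin φ = 2 × 7.29×10⁻⁵ × sin 19° = 4.75×10⁻⁵ s⁻¹
Height gradient: |∂Z/∂n| = 30 m / 314000 m = 9.55×10⁻⁵
On a pressure surface, geostrophic balance gives V_g = (g/f)|∂Z/∂n|:
V_g = 9.81 × 9.55×10⁻⁵ / 4.75×10⁻⁵ = 19.7 m/s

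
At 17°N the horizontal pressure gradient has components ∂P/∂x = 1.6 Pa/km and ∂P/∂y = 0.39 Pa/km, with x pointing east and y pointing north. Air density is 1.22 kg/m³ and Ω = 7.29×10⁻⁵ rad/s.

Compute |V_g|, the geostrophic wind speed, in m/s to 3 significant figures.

31.7 m/s

Coriolis parameter at 17°N:
f = 2Ω sin φ = 2 × 7.29×10⁻⁵ × sin 17° = 4.26×10⁻⁵ s⁻¹
Component geostrophic relations (x east, y north):
u_g = −(1/(fρ)) ∂P/∂y,  v_g = (1/(fρ)) ∂P/∂x
u_g = −(0.39×10⁻³)/(4.26×10⁻⁵ × 1.22) = −7.50 m/s;  v_g = (1.6×10⁻³)/(4.26×10⁻⁵ × 1.22) = 30.8 m/s
|V_g| = √(u_g² + v_g²) = 31.7 m/s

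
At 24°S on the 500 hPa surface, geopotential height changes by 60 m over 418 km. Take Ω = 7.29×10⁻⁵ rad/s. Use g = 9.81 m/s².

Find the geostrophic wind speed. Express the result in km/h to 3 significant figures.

85.5 km/h

Coriolis parameter at 24°S:
f = 2Ω sin φ = 2 × 7.29×10⁻⁵ × sin 24° = 5.93×10⁻⁵ s⁻¹
Height gradient: |∂Z/∂n| = 60 m / 418000 m = 1.44×10⁻⁴
On a pressure surface, geostrophic balance gives V_g = (g/f)|∂Z/∂n|:
V_g = 9.81 × 1.44×10⁻⁴ / 5.93×10⁻⁵ = 23.7 m/s
Converting: 23.7 m/s × 3.6 = 85.5 km/h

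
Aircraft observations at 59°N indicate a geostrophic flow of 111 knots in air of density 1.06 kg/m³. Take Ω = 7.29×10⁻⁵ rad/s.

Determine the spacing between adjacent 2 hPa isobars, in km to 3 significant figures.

26.4 km

Coriolis parameter at 59°N:
f = 2Ω sin φ = 2 × 7.29×10⁻⁵ × sin 59° = 1.25×10⁻⁴ s⁻¹
Wind speed in SI: 111 knots = 57.1 m/s
Geostrophic balance rearranged: |∂P/∂n| = f ρ V_g
|∂P/∂n| = 1.25×10⁻⁴ × 1.06 × 57.1 = 7.56×10⁻³ Pa/m
Isobar spacing: Δn = ΔP/|∂P/∂n| = 200 Pa / 7.56×10⁻³ Pa/m = 26439 m ≈ 26.4 km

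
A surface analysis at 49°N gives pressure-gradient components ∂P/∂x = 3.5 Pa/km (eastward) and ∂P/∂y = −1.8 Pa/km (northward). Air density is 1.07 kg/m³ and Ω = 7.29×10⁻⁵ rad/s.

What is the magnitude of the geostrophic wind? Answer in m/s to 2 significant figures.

33 m/s

Coriolis parameter at 49°N:
f = 2Ω sin φ = 2 × 7.29×10⁻⁵ × sin 49° = 1.10×10⁻⁴ s⁻¹
Component geostrophic relations (x east, y north):
u_g = −(1/(fρ)) ∂P/∂y,  v_g = (1/(fρ)) ∂P/∂x
u_g = −(−1.8×10⁻³)/(1.10×10⁻⁴ × 1.07) = 15.3 m/s;  v_g = (3.5×10⁻³)/(1.10×10⁻⁴ × 1.07) = 29.7 m/s
|V_g| = √(u_g² + v_g²) = 33.4 m/s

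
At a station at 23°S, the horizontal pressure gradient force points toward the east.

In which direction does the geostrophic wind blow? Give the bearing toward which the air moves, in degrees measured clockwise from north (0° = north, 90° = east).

The pressure-gradient force points toward the east (bearing 090°).
Geostrophic balance: in the Southern Hemisphere the Coriolis force deflects motion to the left, so the geostrophic wind blows 90° to the left of the pressure-gradient force (low pressure on the right).
Rotating 090° by 90° counterclockwise gives 000° — the wind blows toward the north.

000°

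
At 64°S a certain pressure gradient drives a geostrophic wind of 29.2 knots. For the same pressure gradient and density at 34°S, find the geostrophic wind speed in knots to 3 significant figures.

With the same pressure gradient and density, V_g ∝ 1/f ∝ 1/sin φ.
V₂ = V₁ · sin φ₁ / sin φ₂ = 29.2 × sin 64° / sin 34°
V₂ = 29.2 × 0.8988/0.5592 = 46.9 knots

46.9 knots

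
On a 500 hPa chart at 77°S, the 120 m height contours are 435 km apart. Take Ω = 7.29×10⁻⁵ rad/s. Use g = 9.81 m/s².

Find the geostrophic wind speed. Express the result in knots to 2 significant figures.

37 knots

Coriolis parameter at 77°S:
f = 2Ω sin φ = 2 × 7.29×10⁻⁵ × sin 77° = 1.42×10⁻⁴ s⁻¹
Height gradient: |∂Z/∂n| = 120 m / 435000 m = 2.76×10⁻⁴
On a pressure surface, geostrophic balance gives V_g = (g/f)|∂Z/∂n|:
V_g = 9.81 × 2.76×10⁻⁴ / 1.42×10⁻⁴ = 19.0 m/s
Converting: 19.0 m/s × 1.944 = 37 knots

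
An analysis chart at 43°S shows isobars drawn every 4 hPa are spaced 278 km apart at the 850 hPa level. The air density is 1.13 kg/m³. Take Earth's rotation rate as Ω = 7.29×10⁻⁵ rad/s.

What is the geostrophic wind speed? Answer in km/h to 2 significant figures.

46 km/h

Coriolis parameter at 43°S:
f = 2Ω sin φ = 2 × 7.29×10⁻⁵ × sin 43° = 9.94×10⁻⁵ s⁻¹
Pressure gradient: |∂P/∂n| = 400 Pa / 278000 m = 1.44×10⁻³ Pa/m
Geostrophic balance (pressure-gradient force = Coriolis force):
V_g = (1/(fρ)) |∂P/∂n| = 1.44×10⁻³ / (9.94×10⁻⁵ × 1.13) = 12.8 m/s
Converting: 12.8 m/s × 3.6 = 46 km/h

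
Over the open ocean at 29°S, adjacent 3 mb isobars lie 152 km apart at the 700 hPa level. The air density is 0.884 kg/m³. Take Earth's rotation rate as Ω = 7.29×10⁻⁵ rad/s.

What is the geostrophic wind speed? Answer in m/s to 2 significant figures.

32 m/s

Coriolis parameter at 29°S:
f = 2Ω sin φ = 2 × 7.29×10⁻⁵ × sin 29° = 7.07×10⁻⁵ s⁻¹
Pressure gradient: |∂P/∂n| = 300 Pa / 152000 m = 1.97×10⁻³ Pa/m
Geostrophic balance (pressure-gradient force = Coriolis force):
V_g = (1/(fρ)) |∂P/∂n| = 1.97×10⁻³ / (7.07×10⁻⁵ × 0.884) = 31.6 m/s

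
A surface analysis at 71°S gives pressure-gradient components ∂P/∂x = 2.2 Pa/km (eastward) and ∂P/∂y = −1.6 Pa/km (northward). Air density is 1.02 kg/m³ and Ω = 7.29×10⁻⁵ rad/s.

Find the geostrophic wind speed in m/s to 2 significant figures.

Coriolis parameter at 71°S:
f = 2Ω sin φ = 2 × 7.29×10⁻⁵ × sin 71° = 1.38×10⁻⁴ s⁻¹
In the Southern Hemisphere f is negative: f = −1.38×10⁻⁴ s⁻¹.
Component geostrophic relations (x east, y north):
u_g = −(1/(fρ)) ∂P/∂y,  v_g = (1/(fρ)) ∂P/∂x
u_g = −(−1.6×10⁻³)/(−1.38×10⁻⁴ × 1.02) = −11.4 m/s;  v_g = (2.2×10⁻³)/(−1.38×10⁻⁴ × 1.02) = −15.6 m/s
|V_g| = √(u_g² + v_g²) = 19.3 m/s

19 m/s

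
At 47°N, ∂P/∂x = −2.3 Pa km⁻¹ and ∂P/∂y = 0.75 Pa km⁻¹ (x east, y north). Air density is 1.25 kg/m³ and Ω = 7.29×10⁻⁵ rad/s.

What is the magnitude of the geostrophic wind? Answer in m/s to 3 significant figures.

18.1 m/s

Coriolis parameter at 47°N:
f = 2Ω sin φ = 2 × 7.29×10⁻⁵ × sin 47° = 1.07×10⁻⁴ s⁻¹
Component geostrophic relations (x east, y north):
u_g = −(1/(fρ)) ∂P/∂y,  v_g = (1/(fρ)) ∂P/∂x
u_g = −(0.75×10⁻³)/(1.07×10⁻⁴ × 1.25) = −5.63 m/s;  v_g = (−2.3×10⁻³)/(1.07×10⁻⁴ × 1.25) = −17.3 m/s
|V_g| = √(u_g² + v_g²) = 18.1 m/s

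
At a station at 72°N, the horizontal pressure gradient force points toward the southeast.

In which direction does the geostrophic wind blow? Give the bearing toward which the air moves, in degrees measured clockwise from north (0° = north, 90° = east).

225°

The pressure-gradient force points toward the southeast (bearing 135°).
Geostrophic balance: in the Northern Hemisphere the Coriolis force deflects motion to the right, so the geostrophic wind blows 90° to the right of the pressure-gradient force (low pressure on the left).
Rotating 135° by 90° clockwise gives 225° — the wind blows toward the southwest.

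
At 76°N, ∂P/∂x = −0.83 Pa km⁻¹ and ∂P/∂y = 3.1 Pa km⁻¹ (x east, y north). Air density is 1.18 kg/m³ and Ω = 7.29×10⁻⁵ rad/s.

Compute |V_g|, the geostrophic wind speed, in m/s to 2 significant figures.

19 m/s

Coriolis parameter at 76°N:
f = 2Ω sin φ = 2 × 7.29×10⁻⁵ × sin 76° = 1.41×10⁻⁴ s⁻¹
Component geostrophic relations (x east, y north):
u_g = −(1/(fρ)) ∂P/∂y,  v_g = (1/(fρ)) ∂P/∂x
u_g = −(3.1×10⁻³)/(1.41×10⁻⁴ × 1.18) = −18.6 m/s;  v_g = (−0.83×10⁻³)/(1.41×10⁻⁴ × 1.18) = −4.97 m/s
|V_g| = √(u_g² + v_g²) = 19.2 m/s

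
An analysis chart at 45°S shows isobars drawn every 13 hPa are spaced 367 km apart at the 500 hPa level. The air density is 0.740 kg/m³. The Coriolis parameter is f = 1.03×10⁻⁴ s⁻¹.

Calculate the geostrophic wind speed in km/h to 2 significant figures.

170 km/h

Pressure gradient: |∂P/∂n| = 1300 Pa / 367000 m = 3.54×10⁻³ Pa/m
Geostrophic balance (pressure-gradient force = Coriolis force):
V_g = (1/(fρ)) |∂P/∂n| = 3.54×10⁻³ / (1.03×10⁻⁴ × 0.740) = 46.5 m/s
Converting: 46.5 m/s × 3.6 = 170 km/h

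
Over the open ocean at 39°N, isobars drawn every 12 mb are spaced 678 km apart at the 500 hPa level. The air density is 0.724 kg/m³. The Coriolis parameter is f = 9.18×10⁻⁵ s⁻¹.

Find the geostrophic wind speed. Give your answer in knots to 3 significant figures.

Pressure gradient: |∂P/∂n| = 1200 Pa / 678000 m = 1.77×10⁻³ Pa/m
Geostrophic balance (pressure-gradient force = Coriolis force):
V_g = (1/(fρ)) |∂P/∂n| = 1.77×10⁻³ / (9.18×10⁻⁵ × 0.724) = 26.6 m/s
Converting: 26.6 m/s × 1.944 = 51.8 knots

51.8 knots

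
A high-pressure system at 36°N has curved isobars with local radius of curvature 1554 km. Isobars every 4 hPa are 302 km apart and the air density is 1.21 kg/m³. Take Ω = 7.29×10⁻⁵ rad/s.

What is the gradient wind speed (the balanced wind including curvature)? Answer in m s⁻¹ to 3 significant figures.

14.3 m s⁻¹

Coriolis parameter at 36°N:
f = 2Ω sin φ = 2 × 7.29×10⁻⁵ × sin 36° = 8.57×10⁻⁵ s⁻¹
Pressure gradient: |∂P/∂n| = 400 Pa / 302000 m = 1.32×10⁻³ Pa/m
Geostrophic speed: V_g = |∂P/∂n|/(fρ) = 1.32×10⁻³/(8.57×10⁻⁵ × 1.21) = 12.8 m/s
Around a high, pressure-gradient force acts outward with centrifugal, so Coriolis balances both:
fV = (1/ρ)|∂P/∂n| + V²/R  →  V² − fR·V + fR·V_g = 0
With fR = 8.57×10⁻⁵ × 1554×10³ m = 133 m/s:
V = [fR − √((fR)² − 4 fR V_g)]/2 = [133 − √(133² − 4×133×12.8)]/2 = 14.3 m/s
Supergeostrophic (V > V_g = 12.8 m/s), as expected around a high.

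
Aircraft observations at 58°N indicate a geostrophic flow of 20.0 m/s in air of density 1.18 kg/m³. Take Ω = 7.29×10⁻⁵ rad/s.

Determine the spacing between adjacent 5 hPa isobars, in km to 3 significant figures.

Coriolis parameter at 58°N:
f = 2Ω sin φ = 2 × 7.29×10⁻⁵ × sin 58° = 1.24×10⁻⁴ s⁻¹
Geostrophic balance rearranged: |∂P/∂n| = f ρ V_g
|∂P/∂n| = 1.24×10⁻⁴ × 1.18 × 20.0 = 2.92×10⁻³ Pa/m
Isobar spacing: Δn = ΔP/|∂P/∂n| = 500 Pa / 2.92×10⁻³ Pa/m = 171348 m ≈ 171 km

171 km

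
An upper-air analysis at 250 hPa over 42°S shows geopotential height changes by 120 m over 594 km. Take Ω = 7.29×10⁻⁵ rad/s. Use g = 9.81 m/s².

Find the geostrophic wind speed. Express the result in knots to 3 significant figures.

Coriolis parameter at 42°S:
f = 2Ω sin φ = 2 × 7.29×10⁻⁵ × sin 42° = 9.76×10⁻⁵ s⁻¹
Height gradient: |∂Z/∂n| = 120 m / 594000 m = 2.02×10⁻⁴
On a pressure surface, geostrophic balance gives V_g = (g/f)|∂Z/∂n|:
V_g = 9.81 × 2.02×10⁻⁴ / 9.76×10⁻⁵ = 20.3 m/s
Converting: 20.3 m/s × 1.944 = 39.5 knots

39.5 knots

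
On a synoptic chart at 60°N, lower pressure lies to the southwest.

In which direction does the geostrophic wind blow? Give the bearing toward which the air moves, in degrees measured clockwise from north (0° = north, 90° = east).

The pressure-gradient force points toward the southwest (bearing 225°).
Geostrophic balance: in the Northern Hemisphere the Coriolis force deflects motion to the right, so the geostrophic wind blows 90° to the right of the pressure-gradient force (low pressure on the left).
Rotating 225° by 90° clockwise gives 315° — the wind blows toward the northwest.

315°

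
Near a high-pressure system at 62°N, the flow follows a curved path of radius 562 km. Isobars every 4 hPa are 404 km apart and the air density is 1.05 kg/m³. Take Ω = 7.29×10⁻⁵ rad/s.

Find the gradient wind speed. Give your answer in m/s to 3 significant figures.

Coriolis parameter at 62°N:
f = 2Ω sin φ = 2 × 7.29×10⁻⁵ × sin 62° = 1.29×10⁻⁴ s⁻¹
Pressure gradient: |∂P/∂n| = 400 Pa / 404000 m = 9.90×10⁻⁴ Pa/m
Geostrophic speed: V_g = |∂P/∂n|/(fρ) = 9.90×10⁻⁴/(1.29×10⁻⁴ × 1.05) = 7.32 m/s
Around a high, pressure-gradient force acts outward with centrifugal, so Coriolis balances both:
fV = (1/ρ)|∂P/∂n| + V²/R  →  V² − fR·V + fR·V_g = 0
With fR = 1.29×10⁻⁴ × 562×10³ m = 72.3 m/s:
V = [fR − √((fR)² − 4 fR V_g)]/2 = [72.3 − √(72.3² − 4×72.3×7.32)]/2 = 8.27 m/s
Supergeostrophic (V > V_g = 7.32 m/s), as expected around a high.

8.27 m/s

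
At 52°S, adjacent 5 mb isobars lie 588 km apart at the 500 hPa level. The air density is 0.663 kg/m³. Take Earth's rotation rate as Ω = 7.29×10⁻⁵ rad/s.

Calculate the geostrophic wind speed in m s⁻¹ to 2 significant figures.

11 m s⁻¹

Coriolis parameter at 52°S:
f = 2Ω sin φ = 2 × 7.29×10⁻⁵ × sin 52° = 1.15×10⁻⁴ s⁻¹
Pressure gradient: |∂P/∂n| = 500 Pa / 588000 m = 8.50×10⁻⁴ Pa/m
Geostrophic balance (pressure-gradient force = Coriolis force):
V_g = (1/(fρ)) |∂P/∂n| = 8.50×10⁻⁴ / (1.15×10⁻⁴ × 0.663) = 11.2 m/s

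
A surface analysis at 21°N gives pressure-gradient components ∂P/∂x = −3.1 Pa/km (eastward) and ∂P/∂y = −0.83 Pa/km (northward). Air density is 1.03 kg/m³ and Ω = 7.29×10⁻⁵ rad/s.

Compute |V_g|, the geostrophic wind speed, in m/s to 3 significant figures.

59.6 m/s

Coriolis parameter at 21°N:
f = 2Ω sin φ = 2 × 7.29×10⁻⁵ × sin 21° = 5.23×10⁻⁵ s⁻¹
Component geostrophic relations (x east, y north):
u_g = −(1/(fρ)) ∂P/∂y,  v_g = (1/(fρ)) ∂P/∂x
u_g = −(−0.83×10⁻³)/(5.23×10⁻⁵ × 1.03) = 15.4 m/s;  v_g = (−3.1×10⁻³)/(5.23×10⁻⁵ × 1.03) = −57.6 m/s
|V_g| = √(u_g² + v_g²) = 59.6 m/s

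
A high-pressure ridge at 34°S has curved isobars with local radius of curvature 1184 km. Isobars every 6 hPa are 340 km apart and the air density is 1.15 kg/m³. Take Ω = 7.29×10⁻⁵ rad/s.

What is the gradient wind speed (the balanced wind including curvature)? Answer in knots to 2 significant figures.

Coriolis parameter at 34°S:
f = 2Ω sin φ = 2 × 7.29×10⁻⁵ × sin 34° = 8.15×10⁻⁵ s⁻¹
Pressure gradient: |∂P/∂n| = 600 Pa / 340000 m = 1.76×10⁻³ Pa/m
Geostrophic speed: V_g = |∂P/∂n|/(fρ) = 1.76×10⁻³/(8.15×10⁻⁵ × 1.15) = 18.8 m/s
Around a high, pressure-gradient force acts outward with centrifugal, so Coriolis balances both:
fV = (1/ρ)|∂P/∂n| + V²/R  →  V² − fR·V + fR·V_g = 0
With fR = 8.15×10⁻⁵ × 1184×10³ m = 96.5 m/s:
V = [fR − √((fR)² − 4 fR V_g)]/2 = [96.5 − √(96.5² − 4×96.5×18.8)]/2 = 25.6 m/s
Supergeostrophic (V > V_g = 18.8 m/s), as expected around a high.
Converting: 25.6 m/s × 1.944 = 50 knots

50 knots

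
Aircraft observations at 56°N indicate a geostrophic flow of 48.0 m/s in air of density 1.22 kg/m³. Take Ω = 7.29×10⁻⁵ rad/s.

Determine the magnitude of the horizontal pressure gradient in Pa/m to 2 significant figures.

7.1×10⁻³ Pa/m

Coriolis parameter at 56°N:
f = 2Ω sin φ = 2 × 7.29×10⁻⁵ × sin 56° = 1.21×10⁻⁴ s⁻¹
Geostrophic balance rearranged: |∂P/∂n| = f ρ V_g
|∂P/∂n| = 1.21×10⁻⁴ × 1.22 × 48.0 = 7.08×10⁻³ Pa/m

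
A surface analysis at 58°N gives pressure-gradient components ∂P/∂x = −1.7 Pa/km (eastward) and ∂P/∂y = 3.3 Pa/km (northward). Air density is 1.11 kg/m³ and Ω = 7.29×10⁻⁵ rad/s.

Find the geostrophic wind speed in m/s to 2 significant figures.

Coriolis parameter at 58°N:
f = 2Ω sin φ = 2 × 7.29×10⁻⁵ × sin 58° = 1.24×10⁻⁴ s⁻¹
Component geostrophic relations (x east, y north):
u_g = −(1/(fρ)) ∂P/∂y,  v_g = (1/(fρ)) ∂P/∂x
u_g = −(3.3×10⁻³)/(1.24×10⁻⁴ × 1.11) = −24.0 m/s;  v_g = (−1.7×10⁻³)/(1.24×10⁻⁴ × 1.11) = −12.4 m/s
|V_g| = √(u_g² + v_g²) = 27.0 m/s

27 m/s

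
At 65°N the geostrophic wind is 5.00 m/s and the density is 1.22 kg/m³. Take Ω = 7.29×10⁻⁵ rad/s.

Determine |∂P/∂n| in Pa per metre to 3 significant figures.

Coriolis parameter at 65°N:
f = 2Ω sin φ = 2 × 7.29×10⁻⁵ × sin 65° = 1.32×10⁻⁴ s⁻¹
Geostrophic balance rearranged: |∂P/∂n| = f ρ V_g
|∂P/∂n| = 1.32×10⁻⁴ × 1.22 × 5.00 = 8.06×10⁻⁴ Pa/m

8.06×10⁻⁴ Pa/m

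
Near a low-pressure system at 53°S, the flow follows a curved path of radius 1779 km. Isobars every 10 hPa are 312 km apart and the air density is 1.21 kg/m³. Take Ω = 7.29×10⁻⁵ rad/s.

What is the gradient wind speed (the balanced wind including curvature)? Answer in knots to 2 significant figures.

40 knots

Coriolis parameter at 53°S:
f = 2Ω sin φ = 2 × 7.29×10⁻⁵ × sin 53° = 1.16×10⁻⁴ s⁻¹
Pressure gradient: |∂P/∂n| = 1000 Pa / 312000 m = 3.21×10⁻³ Pa/m
Geostrophic speed: V_g = |∂P/∂n|/(fρ) = 3.21×10⁻³/(1.16×10⁻⁴ × 1.21) = 22.7 m/s
Around a low, centrifugal force acts outward with Coriolis, so pressure-gradient force balances both:
(1/ρ)|∂P/∂n| = fV + V²/R  →  V² + fR·V − fR·V_g = 0
With fR = 1.16×10⁻⁴ × 1779×10³ m = 207 m/s:
V = [−fR + √((fR)² + 4 fR V_g)]/2 = [−207 + √(207² + 4×207×22.7)]/2 = 20.7 m/s
Subgeostrophic (V < V_g = 22.7 m/s), as expected around a low.
Converting: 20.7 m/s × 1.944 = 40 knots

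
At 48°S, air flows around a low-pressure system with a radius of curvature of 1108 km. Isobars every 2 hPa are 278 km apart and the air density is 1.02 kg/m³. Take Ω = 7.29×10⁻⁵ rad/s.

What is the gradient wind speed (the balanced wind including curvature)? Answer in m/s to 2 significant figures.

6.2 m/s

Coriolis parameter at 48°S:
f = 2Ω sin φ = 2 × 7.29×10⁻⁵ × sin 48° = 1.08×10⁻⁴ s⁻¹
Pressure gradient: |∂P/∂n| = 200 Pa / 278000 m = 7.19×10⁻⁴ Pa/m
Geostrophic speed: V_g = |∂P/∂n|/(fρ) = 7.19×10⁻⁴/(1.08×10⁻⁴ × 1.02) = 6.51 m/s
Around a low, centrifugal force acts outward with Coriolis, so pressure-gradient force balances both:
(1/ρ)|∂P/∂n| = fV + V²/R  →  V² + fR·V − fR·V_g = 0
With fR = 1.08×10⁻⁴ × 1108×10³ m = 120 m/s:
V = [−fR + √((fR)² + 4 fR V_g)]/2 = [−120 + √(120² + 4×120×6.51)]/2 = 6.19 m/s
Subgeostrophic (V < V_g = 6.51 m/s), as expected around a low.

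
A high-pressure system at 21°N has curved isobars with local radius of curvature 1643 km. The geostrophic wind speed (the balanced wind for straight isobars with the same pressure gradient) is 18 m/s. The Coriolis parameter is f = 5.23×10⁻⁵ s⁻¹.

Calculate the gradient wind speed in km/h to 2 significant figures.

Around a high, pressure-gradient force acts outward with centrifugal, so Coriolis balances both:
fV = (1/ρ)|∂P/∂n| + V²/R  →  V² − fR·V + fR·V_g = 0
With fR = 5.23×10⁻⁵ × 1643×10³ m = 85.9 m/s:
V = [fR − √((fR)² − 4 fR V_g)]/2 = [85.9 − √(85.9² − 4×85.9×18)]/2 = 25.7 m/s
Supergeostrophic (V > V_g = 18 m/s), as expected around a high.
Converting: 25.7 m/s × 3.6 = 92 km/h

92 km/h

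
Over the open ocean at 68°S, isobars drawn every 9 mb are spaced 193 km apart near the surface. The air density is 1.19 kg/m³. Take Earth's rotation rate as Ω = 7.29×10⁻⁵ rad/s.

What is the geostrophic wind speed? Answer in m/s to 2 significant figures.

Coriolis parameter at 68°S:
f = 2Ω sin φ = 2 × 7.29×10⁻⁵ × sin 68° = 1.35×10⁻⁴ s⁻¹
Pressure gradient: |∂P/∂n| = 900 Pa / 193000 m = 4.66×10⁻³ Pa/m
Geostrophic balance (pressure-gradient force = Coriolis force):
V_g = (1/(fρ)) |∂P/∂n| = 4.66×10⁻³ / (1.35×10⁻⁴ × 1.19) = 29.0 m/s

29 m/s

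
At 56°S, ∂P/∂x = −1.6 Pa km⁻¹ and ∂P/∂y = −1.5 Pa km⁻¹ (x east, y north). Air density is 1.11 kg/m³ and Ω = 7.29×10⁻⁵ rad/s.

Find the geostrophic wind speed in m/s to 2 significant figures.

Coriolis parameter at 56°S:
f = 2Ω sin φ = 2 × 7.29×10⁻⁵ × sin 56° = 1.21×10⁻⁴ s⁻¹
In the Southern Hemisphere f is negative: f = −1.21×10⁻⁴ s⁻¹.
Component geostrophic relations (x east, y north):
u_g = −(1/(fρ)) ∂P/∂y,  v_g = (1/(fρ)) ∂P/∂x
u_g = −(−1.5×10⁻³)/(−1.21×10⁻⁴ × 1.11) = −11.2 m/s;  v_g = (−1.6×10⁻³)/(−1.21×10⁻⁴ × 1.11) = 11.9 m/s
|V_g| = √(u_g² + v_g²) = 16.3 m/s

16 m/s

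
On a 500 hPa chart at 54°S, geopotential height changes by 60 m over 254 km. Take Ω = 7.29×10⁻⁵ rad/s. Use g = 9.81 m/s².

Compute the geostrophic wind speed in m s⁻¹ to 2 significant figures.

20 m s⁻¹

Coriolis parameter at 54°S:
f = 2Ω sin φ = 2 × 7.29×10⁻⁵ × sin 54° = 1.18×10⁻⁴ s⁻¹
Height gradient: |∂Z/∂n| = 60 m / 254000 m = 2.36×10⁻⁴
On a pressure surface, geostrophic balance gives V_g = (g/f)|∂Z/∂n|:
V_g = 9.81 × 2.36×10⁻⁴ / 1.18×10⁻⁴ = 19.6 m/s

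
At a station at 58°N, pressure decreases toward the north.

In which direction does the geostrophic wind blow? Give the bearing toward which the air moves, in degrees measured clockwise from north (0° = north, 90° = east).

The pressure-gradient force points toward the north (bearing 000°).
Geostrophic balance: in the Northern Hemisphere the Coriolis force deflects motion to the right, so the geostrophic wind blows 90° to the right of the pressure-gradient force (low pressure on the left).
Rotating 000° by 90° clockwise gives 090° — the wind blows toward the east.

090°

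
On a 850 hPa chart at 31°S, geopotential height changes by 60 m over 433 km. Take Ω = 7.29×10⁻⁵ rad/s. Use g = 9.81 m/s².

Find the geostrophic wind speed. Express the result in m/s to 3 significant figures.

Coriolis parameter at 31°S:
f = 2Ω sin φ = 2 × 7.29×10⁻⁵ × sin 31° = 7.51×10⁻⁵ s⁻¹
Height gradient: |∂Z/∂n| = 60 m / 433000 m = 1.39×10⁻⁴
On a pressure surface, geostrophic balance gives V_g = (g/f)|∂Z/∂n|:
V_g = 9.81 × 1.39×10⁻⁴ / 7.51×10⁻⁵ = 18.1 m/s

18.1 m/s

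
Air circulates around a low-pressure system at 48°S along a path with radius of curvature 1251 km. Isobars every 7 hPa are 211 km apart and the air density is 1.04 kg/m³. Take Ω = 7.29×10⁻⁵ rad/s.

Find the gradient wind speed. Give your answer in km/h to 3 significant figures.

89.6 km/h

Coriolis parameter at 48°S:
f = 2Ω sin φ = 2 × 7.29×10⁻⁵ × sin 48° = 1.08×10⁻⁴ s⁻¹
Pressure gradient: |∂P/∂n| = 700 Pa / 211000 m = 3.32×10⁻³ Pa/m
Geostrophic speed: V_g = |∂P/∂n|/(fρ) = 3.32×10⁻³/(1.08×10⁻⁴ × 1.04) = 29.4 m/s
Around a low, centrifugal force acts outward with Coriolis, so pressure-gradient force balances both:
(1/ρ)|∂P/∂n| = fV + V²/R  →  V² + fR·V − fR·V_g = 0
With fR = 1.08×10⁻⁴ × 1251×10³ m = 136 m/s:
V = [−fR + √((fR)² + 4 fR V_g)]/2 = [−136 + √(136² + 4×136×29.4)]/2 = 24.9 m/s
Subgeostrophic (V < V_g = 29.4 m/s), as expected around a low.
Converting: 24.9 m/s × 3.6 = 89.6 km/h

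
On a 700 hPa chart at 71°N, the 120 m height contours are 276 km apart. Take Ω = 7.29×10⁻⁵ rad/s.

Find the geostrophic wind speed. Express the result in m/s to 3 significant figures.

30.9 m/s

Coriolis parameter at 71°N:
f = 2Ω sin φ = 2 × 7.29×10⁻⁵ × sin 71° = 1.38×10⁻⁴ s⁻¹
Height gradient: |∂Z/∂n| = 120 m / 276000 m = 4.35×10⁻⁴
On a pressure surface, geostrophic balance gives V_g = (g/f)|∂Z/∂n|:
V_g = 9.81 × 4.35×10⁻⁴ / 1.38×10⁻⁴ = 30.9 m/s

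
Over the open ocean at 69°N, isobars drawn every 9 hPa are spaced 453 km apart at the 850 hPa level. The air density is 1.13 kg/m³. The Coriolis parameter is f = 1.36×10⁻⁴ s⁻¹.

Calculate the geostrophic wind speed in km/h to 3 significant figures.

Pressure gradient: |∂P/∂n| = 900 Pa / 453000 m = 1.99×10⁻³ Pa/m
Geostrophic balance (pressure-gradient force = Coriolis force):
V_g = (1/(fρ)) |∂P/∂n| = 1.99×10⁻³ / (1.36×10⁻⁴ × 1.13) = 12.9 m/s
Converting: 12.9 m/s × 3.6 = 46.5 km/h

46.5 km/h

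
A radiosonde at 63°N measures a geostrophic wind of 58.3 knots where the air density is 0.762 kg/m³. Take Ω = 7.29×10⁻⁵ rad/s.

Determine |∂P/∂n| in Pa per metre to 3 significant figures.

Coriolis parameter at 63°N:
f = 2Ω sin φ = 2 × 7.29×10⁻⁵ × sin 63° = 1.30×10⁻⁴ s⁻¹
Wind speed in SI: 58.3 knots = 30.0 m/s
Geostrophic balance rearranged: |∂P/∂n| = f ρ V_g
|∂P/∂n| = 1.30×10⁻⁴ × 0.762 × 30.0 = 2.97×10⁻³ Pa/m

2.97×10⁻³ Pa/m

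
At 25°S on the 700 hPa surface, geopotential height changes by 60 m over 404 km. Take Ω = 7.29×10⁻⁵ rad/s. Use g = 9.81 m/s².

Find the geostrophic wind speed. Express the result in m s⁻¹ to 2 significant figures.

24 m s⁻¹

Coriolis parameter at 25°S:
f = 2Ω sin φ = 2 × 7.29×10⁻⁵ × sin 25° = 6.16×10⁻⁵ s⁻¹
Height gradient: |∂Z/∂n| = 60 m / 404000 m = 1.49×10⁻⁴
On a pressure surface, geostrophic balance gives V_g = (g/f)|∂Z/∂n|:
V_g = 9.81 × 1.49×10⁻⁴ / 6.16×10⁻⁵ = 23.6 m/s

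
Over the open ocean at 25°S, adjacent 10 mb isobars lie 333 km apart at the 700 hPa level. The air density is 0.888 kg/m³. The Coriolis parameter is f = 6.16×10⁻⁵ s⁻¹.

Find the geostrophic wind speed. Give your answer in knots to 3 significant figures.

Pressure gradient: |∂P/∂n| = 1000 Pa / 333000 m = 3.00×10⁻³ Pa/m
Geostrophic balance (pressure-gradient force = Coriolis force):
V_g = (1/(fρ)) |∂P/∂n| = 3.00×10⁻³ / (6.16×10⁻⁵ × 0.888) = 54.9 m/s
Converting: 54.9 m/s × 1.944 = 107 knots

107 knots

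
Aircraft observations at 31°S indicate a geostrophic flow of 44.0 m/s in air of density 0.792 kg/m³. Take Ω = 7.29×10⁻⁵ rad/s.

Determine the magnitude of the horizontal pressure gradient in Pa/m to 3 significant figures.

Coriolis parameter at 31°S:
f = 2Ω sin φ = 2 × 7.29×10⁻⁵ × sin 31° = 7.51×10⁻⁵ s⁻¹
Geostrophic balance rearranged: |∂P/∂n| = f ρ V_g
|∂P/∂n| = 7.51×10⁻⁵ × 0.792 × 44.0 = 2.62×10⁻³ Pa/m

2.62×10⁻³ Pa/m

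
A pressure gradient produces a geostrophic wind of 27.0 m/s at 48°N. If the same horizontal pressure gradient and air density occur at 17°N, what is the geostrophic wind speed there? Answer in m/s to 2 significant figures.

69 m/s

With the same pressure gradient and density, V_g ∝ 1/f ∝ 1/sin φ.
V₂ = V₁ · sin φ₁ / sin φ₂ = 27.0 × sin 48° / sin 17°
V₂ = 27.0 × 0.7431/0.2924 = 69 m/s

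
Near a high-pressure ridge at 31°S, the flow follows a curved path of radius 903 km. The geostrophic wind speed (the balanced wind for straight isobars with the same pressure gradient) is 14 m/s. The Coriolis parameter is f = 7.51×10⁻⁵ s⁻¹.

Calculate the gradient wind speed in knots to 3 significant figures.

Around a high, pressure-gradient force acts outward with centrifugal, so Coriolis balances both:
fV = (1/ρ)|∂P/∂n| + V²/R  →  V² − fR·V + fR·V_g = 0
With fR = 7.51×10⁻⁵ × 903×10³ m = 67.8 m/s:
V = [fR − √((fR)² − 4 fR V_g)]/2 = [67.8 − √(67.8² − 4×67.8×14)]/2 = 19.8 m/s
Supergeostrophic (V > V_g = 14 m/s), as expected around a high.
Converting: 19.8 m/s × 1.944 = 38.4 knots

38.4 knots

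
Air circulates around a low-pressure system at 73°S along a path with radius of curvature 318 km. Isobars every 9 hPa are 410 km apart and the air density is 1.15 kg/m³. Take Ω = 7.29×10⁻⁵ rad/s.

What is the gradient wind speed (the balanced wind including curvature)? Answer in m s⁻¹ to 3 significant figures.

11.0 m s⁻¹

Coriolis parameter at 73°S:
f = 2Ω sin φ = 2 × 7.29×10⁻⁵ × sin 73° = 1.39×10⁻⁴ s⁻¹
Pressure gradient: |∂P/∂n| = 900 Pa / 410000 m = 2.20×10⁻³ Pa/m
Geostrophic speed: V_g = |∂P/∂n|/(fρ) = 2.20×10⁻³/(1.39×10⁻⁴ × 1.15) = 13.7 m/s
Around a low, centrifugal force acts outward with Coriolis, so pressure-gradient force balances both:
(1/ρ)|∂P/∂n| = fV + V²/R  →  V² + fR·V − fR·V_g = 0
With fR = 1.39×10⁻⁴ × 318×10³ m = 44.3 m/s:
V = [−fR + √((fR)² + 4 fR V_g)]/2 = [−44.3 + √(44.3² + 4×44.3×13.7)]/2 = 11 m/s
Subgeostrophic (V < V_g = 13.7 m/s), as expected around a low.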